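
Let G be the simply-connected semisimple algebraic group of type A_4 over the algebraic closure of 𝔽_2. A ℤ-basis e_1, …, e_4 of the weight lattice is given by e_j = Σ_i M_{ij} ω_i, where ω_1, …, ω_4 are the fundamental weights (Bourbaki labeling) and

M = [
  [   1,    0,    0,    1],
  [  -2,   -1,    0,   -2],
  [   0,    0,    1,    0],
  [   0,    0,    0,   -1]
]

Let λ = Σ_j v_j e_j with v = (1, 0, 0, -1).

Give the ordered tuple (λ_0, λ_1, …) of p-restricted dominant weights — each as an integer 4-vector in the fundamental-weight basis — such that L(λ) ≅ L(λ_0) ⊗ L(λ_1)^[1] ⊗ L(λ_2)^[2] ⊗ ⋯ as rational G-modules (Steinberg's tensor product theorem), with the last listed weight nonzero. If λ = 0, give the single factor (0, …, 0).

((0, 0, 0, 1),)

ω-coordinates c = M·v, v = (1, 0, 0, -1):
  c_1 = 1·1 + 0·0 + 0·0 + (1)·(-1) = 0
  c_2 = (-2)·(1) + (-1)·(0) + 0·0 + (-2)·(-1) = 0
  c_3 = 0·1 + 0·0 + 1·0 + (0)·(-1) = 0
  c_4 = 0·1 + 0·0 + 0·0 + (-1)·(-1) = 1
Writing each c_i in base p = 2:
  c_1 = 0
  c_2 = 0
  c_3 = 0
  c_4 = 1 = 1·2^0
Factor λ_0 = (0, 0, 0, 1)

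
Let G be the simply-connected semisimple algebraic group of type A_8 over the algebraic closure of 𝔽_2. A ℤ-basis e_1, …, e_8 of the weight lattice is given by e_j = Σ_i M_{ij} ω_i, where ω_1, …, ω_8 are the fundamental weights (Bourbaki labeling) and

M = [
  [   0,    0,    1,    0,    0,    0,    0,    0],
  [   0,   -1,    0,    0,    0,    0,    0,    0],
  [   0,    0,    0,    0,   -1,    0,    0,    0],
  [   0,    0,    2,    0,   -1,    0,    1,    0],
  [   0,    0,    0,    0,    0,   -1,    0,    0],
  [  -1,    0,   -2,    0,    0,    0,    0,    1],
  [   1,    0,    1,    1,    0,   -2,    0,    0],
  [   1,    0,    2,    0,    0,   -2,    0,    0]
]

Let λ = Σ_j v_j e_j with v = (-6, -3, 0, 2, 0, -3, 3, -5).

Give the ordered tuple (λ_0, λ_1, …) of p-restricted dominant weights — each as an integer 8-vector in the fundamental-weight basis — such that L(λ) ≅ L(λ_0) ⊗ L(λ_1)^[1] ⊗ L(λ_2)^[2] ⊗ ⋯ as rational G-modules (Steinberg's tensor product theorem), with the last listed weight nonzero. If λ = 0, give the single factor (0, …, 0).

ω-coordinates c = M·v, v = (-6, -3, 0, 2, 0, -3, 3, -5):
  c_1 = (0)·(-6) + (0)·(-3) + 1·0 + 0·2 + 0·0 + (0)·(-3) + 0·3 + (0)·(-5) = 0
  c_2 = (0)·(-6) + (-1)·(-3) + 0·0 + 0·2 + 0·0 + (0)·(-3) + 0·3 + (0)·(-5) = 3
  c_3 = (0)·(-6) + (0)·(-3) + 0·0 + 0·2 + (-1)·(0) + (0)·(-3) + 0·3 + (0)·(-5) = 0
  c_4 = (0)·(-6) + (0)·(-3) + 2·0 + 0·2 + (-1)·(0) + (0)·(-3) + 1·3 + (0)·(-5) = 3
  c_5 = (0)·(-6) + (0)·(-3) + 0·0 + 0·2 + 0·0 + (-1)·(-3) + 0·3 + (0)·(-5) = 3
  c_6 = (-1)·(-6) + (0)·(-3) + (-2)·(0) + 0·2 + 0·0 + (0)·(-3) + 0·3 + (1)·(-5) = 1
  c_7 = (1)·(-6) + (0)·(-3) + 1·0 + 1·2 + 0·0 + (-2)·(-3) + 0·3 + (0)·(-5) = 2
  c_8 = (1)·(-6) + (0)·(-3) + 2·0 + 0·2 + 0·0 + (-2)·(-3) + 0·3 + (0)·(-5) = 0
p = 2; digits c_i = Σ_j d_{ij}·2^j, 0 ≤ d_{ij} < 2:
  c_1 = 0
  c_2 = 3 = 1·2^0 + 1·2^1
  c_3 = 0
  c_4 = 3 = 1·2^0 + 1·2^1
  c_5 = 3 = 1·2^0 + 1·2^1
  c_6 = 1 = 1·2^0
  c_7 = 2 = 0·2^0 + 1·2^1
  c_8 = 0
p-restricted factor λ_0 = (0, 1, 0, 1, 1, 1, 0, 0)
p-restricted factor λ_1 = (0, 1, 0, 1, 1, 0, 1, 0)

((0, 1, 0, 1, 1, 1, 0, 0), (0, 1, 0, 1, 1, 0, 1, 0))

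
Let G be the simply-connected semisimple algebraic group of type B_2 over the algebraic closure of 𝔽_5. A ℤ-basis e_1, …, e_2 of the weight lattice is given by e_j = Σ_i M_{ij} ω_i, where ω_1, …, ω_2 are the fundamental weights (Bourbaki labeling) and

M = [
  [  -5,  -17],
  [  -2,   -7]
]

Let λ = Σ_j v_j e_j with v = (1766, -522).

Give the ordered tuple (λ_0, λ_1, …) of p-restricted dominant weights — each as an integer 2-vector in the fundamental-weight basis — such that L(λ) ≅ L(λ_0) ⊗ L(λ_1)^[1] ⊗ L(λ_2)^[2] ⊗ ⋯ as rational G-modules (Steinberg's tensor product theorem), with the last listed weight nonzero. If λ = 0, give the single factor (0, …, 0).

((4, 2), (3, 4), (1, 4))

Change of basis e → ω: c = M·v where v = (1766, -522):
  c_1 = (-5)·(1766) + (-17)·(-522) = 44
  c_2 = (-2)·(1766) + (-7)·(-522) = 122
p = 5; digits c_i = Σ_j d_{ij}·5^j, 0 ≤ d_{ij} < 5:
  c_1 = 44 = 4·5^0 + 3·5^1 + 1·5^2
  c_2 = 122 = 2·5^0 + 4·5^1 + 4·5^2
p-restricted factor λ_0 = (4, 2)
p-restricted factor λ_1 = (3, 4)
p-restricted factor λ_2 = (1, 4)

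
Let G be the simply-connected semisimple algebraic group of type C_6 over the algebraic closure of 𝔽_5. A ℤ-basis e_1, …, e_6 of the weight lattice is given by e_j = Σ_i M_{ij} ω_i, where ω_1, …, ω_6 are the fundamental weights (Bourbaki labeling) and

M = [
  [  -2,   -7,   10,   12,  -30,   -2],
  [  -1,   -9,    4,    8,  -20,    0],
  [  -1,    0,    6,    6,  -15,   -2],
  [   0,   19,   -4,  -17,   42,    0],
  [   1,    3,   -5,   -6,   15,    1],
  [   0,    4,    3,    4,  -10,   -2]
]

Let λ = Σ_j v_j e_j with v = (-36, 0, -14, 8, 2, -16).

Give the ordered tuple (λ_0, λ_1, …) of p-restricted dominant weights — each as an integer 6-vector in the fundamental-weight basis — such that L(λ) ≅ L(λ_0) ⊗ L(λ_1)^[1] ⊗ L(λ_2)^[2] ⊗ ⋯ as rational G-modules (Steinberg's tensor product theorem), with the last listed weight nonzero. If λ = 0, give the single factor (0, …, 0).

ω-coordinates c = M·v, v = (-36, 0, -14, 8, 2, -16):
  c_1 = -2*-36 + -7*0 + 10*-14 + 12*8 + -30*2 + -2*-16 = 0
  c_2 = -1*-36 + -9*0 + 4*-14 + 8*8 + -20*2 + 0*-16 = 4
  c_3 = -1*-36 + 0*0 + 6*-14 + 6*8 + -15*2 + -2*-16 = 2
  c_4 = 0*-36 + 19*0 + -4*-14 + -17*8 + 42*2 + 0*-16 = 4
  c_5 = 1*-36 + 3*0 + -5*-14 + -6*8 + 15*2 + 1*-16 = 0
  c_6 = 0*-36 + 4*0 + 3*-14 + 4*8 + -10*2 + -2*-16 = 2
Writing each c_i in base p = 5:
  c_1 = 0
  c_2 = 4 = 4·5^0
  c_3 = 2 = 2·5^0
  c_4 = 4 = 4·5^0
  c_5 = 0
  c_6 = 2 = 2·5^0
λ_0 = (0, 4, 2, 4, 0, 2)

((0, 4, 2, 4, 0, 2),)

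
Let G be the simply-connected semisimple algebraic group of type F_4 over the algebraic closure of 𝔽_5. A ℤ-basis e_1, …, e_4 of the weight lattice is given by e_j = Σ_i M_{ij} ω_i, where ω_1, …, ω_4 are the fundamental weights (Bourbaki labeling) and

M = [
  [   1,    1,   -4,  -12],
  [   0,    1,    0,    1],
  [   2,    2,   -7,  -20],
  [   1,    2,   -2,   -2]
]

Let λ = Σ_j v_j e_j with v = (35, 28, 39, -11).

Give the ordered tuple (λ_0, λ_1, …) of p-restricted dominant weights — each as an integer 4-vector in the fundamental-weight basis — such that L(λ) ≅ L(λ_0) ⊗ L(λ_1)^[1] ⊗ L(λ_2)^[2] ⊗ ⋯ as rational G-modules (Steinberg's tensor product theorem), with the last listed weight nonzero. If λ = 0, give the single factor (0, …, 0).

ω-coordinates c = M·v, v = (35, 28, 39, -11):
  c_1 = (1)·(35) + (1)·(28) + (-4)·(39) + (-12)·(-11) = 39
  c_2 = (0)·(35) + (1)·(28) + (0)·(39) + (1)·(-11) = 17
  c_3 = (2)·(35) + (2)·(28) + (-7)·(39) + (-20)·(-11) = 73
  c_4 = (1)·(35) + (2)·(28) + (-2)·(39) + (-2)·(-11) = 35
Base-5 expansion of each c_i:
  c_1 = 39 = 4·5^0 + 2·5^1 + 1·5^2
  c_2 = 17 = 2·5^0 + 3·5^1
  c_3 = 73 = 3·5^0 + 4·5^1 + 2·5^2
  c_4 = 35 = 0·5^0 + 2·5^1 + 1·5^2
p-restricted factor λ_0 = (4, 2, 3, 0)
p-restricted factor λ_1 = (2, 3, 4, 2)
p-restricted factor λ_2 = (1, 0, 2, 1)

((4, 2, 3, 0), (2, 3, 4, 2), (1, 0, 2, 1))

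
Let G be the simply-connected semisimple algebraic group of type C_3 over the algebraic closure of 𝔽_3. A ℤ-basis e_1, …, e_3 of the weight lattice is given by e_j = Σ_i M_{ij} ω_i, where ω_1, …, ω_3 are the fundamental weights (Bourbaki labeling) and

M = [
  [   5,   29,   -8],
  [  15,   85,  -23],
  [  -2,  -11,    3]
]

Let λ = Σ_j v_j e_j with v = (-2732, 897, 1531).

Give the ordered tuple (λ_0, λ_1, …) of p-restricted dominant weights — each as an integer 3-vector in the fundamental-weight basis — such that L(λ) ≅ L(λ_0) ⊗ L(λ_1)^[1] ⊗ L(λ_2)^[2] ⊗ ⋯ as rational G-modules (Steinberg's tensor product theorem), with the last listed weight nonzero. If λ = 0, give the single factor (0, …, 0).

((0, 1, 1), (2, 2, 0), (2, 2, 0), (0, 1, 1), (1, 0, 2))

ω-coordinates c = M·v, v = (-2732, 897, 1531):
  c_1 = (5)·(-2732) + (29)·(897) + (-8)·(1531) = 105
  c_2 = (15)·(-2732) + (85)·(897) + (-23)·(1531) = 52
  c_3 = (-2)·(-2732) + (-11)·(897) + (3)·(1531) = 190
Writing each c_i in base p = 3:
  c_1 = 105 = 0·3^0 + 2·3^1 + 2·3^2 + 0·3^3 + 1·3^4
  c_2 = 52 = 1·3^0 + 2·3^1 + 2·3^2 + 1·3^3
  c_3 = 190 = 1·3^0 + 0·3^1 + 0·3^2 + 1·3^3 + 2·3^4
Factor λ_0 = (0, 1, 1)
Factor λ_1 = (2, 2, 0)
Factor λ_2 = (2, 2, 0)
Factor λ_3 = (0, 1, 1)
Factor λ_4 = (1, 0, 2)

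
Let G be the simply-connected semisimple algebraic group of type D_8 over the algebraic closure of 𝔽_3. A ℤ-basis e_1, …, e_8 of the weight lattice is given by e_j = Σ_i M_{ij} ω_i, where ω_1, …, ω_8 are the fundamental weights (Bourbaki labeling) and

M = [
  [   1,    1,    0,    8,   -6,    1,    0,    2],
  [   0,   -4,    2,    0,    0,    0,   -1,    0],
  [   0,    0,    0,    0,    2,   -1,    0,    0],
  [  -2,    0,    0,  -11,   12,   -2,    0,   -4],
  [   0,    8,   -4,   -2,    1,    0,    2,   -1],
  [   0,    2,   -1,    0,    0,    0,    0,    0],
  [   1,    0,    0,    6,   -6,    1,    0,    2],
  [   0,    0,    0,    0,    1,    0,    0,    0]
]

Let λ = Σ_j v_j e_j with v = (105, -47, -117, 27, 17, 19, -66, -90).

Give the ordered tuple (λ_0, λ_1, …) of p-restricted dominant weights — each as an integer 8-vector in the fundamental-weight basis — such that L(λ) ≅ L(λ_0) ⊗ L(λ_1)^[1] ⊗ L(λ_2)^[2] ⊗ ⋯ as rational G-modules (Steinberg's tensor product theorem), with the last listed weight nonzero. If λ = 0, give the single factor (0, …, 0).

In the fundamental-weight basis, λ has coordinates c = M·v (v = (105, -47, -117, 27, 17, 19, -66, -90)):
  c_1 = 1*105 + 1*-47 + 0*-117 + 8*27 + -6*17 + 1*19 + 0*-66 + 2*-90 = 11
  c_2 = 0*105 + -4*-47 + 2*-117 + 0*27 + 0*17 + 0*19 + -1*-66 + 0*-90 = 20
  c_3 = 0*105 + 0*-47 + 0*-117 + 0*27 + 2*17 + -1*19 + 0*-66 + 0*-90 = 15
  c_4 = -2*105 + 0*-47 + 0*-117 + -11*27 + 12*17 + -2*19 + 0*-66 + -4*-90 = 19
  c_5 = 0*105 + 8*-47 + -4*-117 + -2*27 + 1*17 + 0*19 + 2*-66 + -1*-90 = 13
  c_6 = 0*105 + 2*-47 + -1*-117 + 0*27 + 0*17 + 0*19 + 0*-66 + 0*-90 = 23
  c_7 = 1*105 + 0*-47 + 0*-117 + 6*27 + -6*17 + 1*19 + 0*-66 + 2*-90 = 4
  c_8 = 0*105 + 0*-47 + 0*-117 + 0*27 + 1*17 + 0*19 + 0*-66 + 0*-90 = 17
Writing each c_i in base p = 3:
  c_1 = 11 = 2·3^0 + 0·3^1 + 1·3^2
  c_2 = 20 = 2·3^0 + 0·3^1 + 2·3^2
  c_3 = 15 = 0·3^0 + 2·3^1 + 1·3^2
  c_4 = 19 = 1·3^0 + 0·3^1 + 2·3^2
  c_5 = 13 = 1·3^0 + 1·3^1 + 1·3^2
  c_6 = 23 = 2·3^0 + 1·3^1 + 2·3^2
  c_7 = 4 = 1·3^0 + 1·3^1
  c_8 = 17 = 2·3^0 + 2·3^1 + 1·3^2
Factor λ_0 = (2, 2, 0, 1, 1, 2, 1, 2)
Factor λ_1 = (0, 0, 2, 0, 1, 1, 1, 2)
Factor λ_2 = (1, 2, 1, 2, 1, 2, 0, 1)

((2, 2, 0, 1, 1, 2, 1, 2), (0, 0, 2, 0, 1, 1, 1, 2), (1, 2, 1, 2, 1, 2, 0, 1))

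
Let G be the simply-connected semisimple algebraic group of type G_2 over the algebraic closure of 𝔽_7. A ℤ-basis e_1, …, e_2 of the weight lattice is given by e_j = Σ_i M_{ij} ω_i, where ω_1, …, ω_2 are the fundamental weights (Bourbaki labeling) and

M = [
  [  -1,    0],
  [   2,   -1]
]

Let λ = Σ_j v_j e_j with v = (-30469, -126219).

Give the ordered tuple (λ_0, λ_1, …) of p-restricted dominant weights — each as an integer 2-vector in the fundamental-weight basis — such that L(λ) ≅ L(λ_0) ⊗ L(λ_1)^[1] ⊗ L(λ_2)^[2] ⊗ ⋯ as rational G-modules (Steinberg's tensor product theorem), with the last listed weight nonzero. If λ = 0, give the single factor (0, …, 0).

ω-coordinates c = M·v, v = (-30469, -126219):
  c_1 = (-1)·(-30469) + (0)·(-126219) = 30469
  c_2 = (2)·(-30469) + (-1)·(-126219) = 65281
p = 7; digits c_i = Σ_j d_{ij}·7^j, 0 ≤ d_{ij} < 7:
  c_1 = 30469 = 5·7^0 + 5·7^1 + 5·7^2 + 4·7^3 + 5·7^4 + 1·7^5
  c_2 = 65281 = 6·7^0 + 1·7^1 + 2·7^2 + 1·7^3 + 6·7^4 + 3·7^5
p-restricted factor λ_0 = (5, 6)
p-restricted factor λ_1 = (5, 1)
p-restricted factor λ_2 = (5, 2)
p-restricted factor λ_3 = (4, 1)
p-restricted factor λ_4 = (5, 6)
p-restricted factor λ_5 = (1, 3)

((5, 6), (5, 1), (5, 2), (4, 1), (5, 6), (1, 3))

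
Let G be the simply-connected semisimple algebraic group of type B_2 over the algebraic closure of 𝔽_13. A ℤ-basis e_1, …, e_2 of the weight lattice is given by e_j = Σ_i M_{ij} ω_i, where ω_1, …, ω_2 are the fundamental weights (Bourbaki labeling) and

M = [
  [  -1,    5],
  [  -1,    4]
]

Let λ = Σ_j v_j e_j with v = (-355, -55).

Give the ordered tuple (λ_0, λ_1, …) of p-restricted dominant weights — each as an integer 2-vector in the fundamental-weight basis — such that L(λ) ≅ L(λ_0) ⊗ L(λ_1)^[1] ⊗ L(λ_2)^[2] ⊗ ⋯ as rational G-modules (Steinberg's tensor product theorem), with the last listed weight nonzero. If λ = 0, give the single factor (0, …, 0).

Compute c_i = Σ_j M_{ij} v_j with v = (-355, -55):
  c_1 = (-1)·(-355) + (5)·(-55) = 80
  c_2 = (-1)·(-355) + (4)·(-55) = 135
p = 13; digits c_i = Σ_j d_{ij}·13^j, 0 ≤ d_{ij} < 13:
  c_1 = 80 = 2·13^0 + 6·13^1
  c_2 = 135 = 5·13^0 + 10·13^1
λ_0 = (2, 5)
λ_1 = (6, 10)

((2, 5), (6, 10))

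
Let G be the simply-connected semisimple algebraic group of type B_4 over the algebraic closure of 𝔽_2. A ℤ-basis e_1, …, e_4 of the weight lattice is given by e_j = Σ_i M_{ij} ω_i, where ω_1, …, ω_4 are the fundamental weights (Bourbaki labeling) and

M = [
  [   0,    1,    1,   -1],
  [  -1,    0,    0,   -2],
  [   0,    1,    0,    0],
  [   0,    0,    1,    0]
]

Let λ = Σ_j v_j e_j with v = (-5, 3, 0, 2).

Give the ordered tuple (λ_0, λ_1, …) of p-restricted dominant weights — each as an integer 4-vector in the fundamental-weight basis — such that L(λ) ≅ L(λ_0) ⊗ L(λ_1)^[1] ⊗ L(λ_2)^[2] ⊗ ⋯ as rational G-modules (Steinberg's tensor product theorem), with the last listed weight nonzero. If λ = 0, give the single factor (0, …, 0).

Change of basis e → ω: c = M·v where v = (-5, 3, 0, 2):
  c_1 = 0*-5 + 1*3 + 1*0 + -1*2 = 1
  c_2 = -1*-5 + 0*3 + 0*0 + -2*2 = 1
  c_3 = 0*-5 + 1*3 + 0*0 + 0*2 = 3
  c_4 = 0*-5 + 0*3 + 1*0 + 0*2 = 0
Base-2 expansion of each c_i:
  c_1 = 1 = 1·2^0
  c_2 = 1 = 1·2^0
  c_3 = 3 = 1·2^0 + 1·2^1
  c_4 = 0
p-restricted factor λ_0 = (1, 1, 1, 0)
p-restricted factor λ_1 = (0, 0, 1, 0)

((1, 1, 1, 0), (0, 0, 1, 0))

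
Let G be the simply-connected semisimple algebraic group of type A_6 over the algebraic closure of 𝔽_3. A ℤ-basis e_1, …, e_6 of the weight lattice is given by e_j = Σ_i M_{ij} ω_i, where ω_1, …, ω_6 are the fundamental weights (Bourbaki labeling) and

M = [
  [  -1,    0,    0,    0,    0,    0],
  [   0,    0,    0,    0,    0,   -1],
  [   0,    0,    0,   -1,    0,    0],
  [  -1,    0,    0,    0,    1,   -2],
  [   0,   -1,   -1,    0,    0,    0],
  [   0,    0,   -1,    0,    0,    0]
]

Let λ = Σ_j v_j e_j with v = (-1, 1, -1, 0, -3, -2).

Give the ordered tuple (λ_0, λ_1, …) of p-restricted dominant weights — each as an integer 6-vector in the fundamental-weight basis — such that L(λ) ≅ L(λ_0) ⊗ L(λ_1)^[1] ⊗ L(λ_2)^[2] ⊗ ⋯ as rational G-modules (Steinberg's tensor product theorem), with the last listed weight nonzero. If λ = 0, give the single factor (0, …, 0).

ω-coordinates c = M·v, v = (-1, 1, -1, 0, -3, -2):
  c_1 = -1*-1 + 0*1 + 0*-1 + 0*0 + 0*-3 + 0*-2 = 1
  c_2 = 0*-1 + 0*1 + 0*-1 + 0*0 + 0*-3 + -1*-2 = 2
  c_3 = 0*-1 + 0*1 + 0*-1 + -1*0 + 0*-3 + 0*-2 = 0
  c_4 = -1*-1 + 0*1 + 0*-1 + 0*0 + 1*-3 + -2*-2 = 2
  c_5 = 0*-1 + -1*1 + -1*-1 + 0*0 + 0*-3 + 0*-2 = 0
  c_6 = 0*-1 + 0*1 + -1*-1 + 0*0 + 0*-3 + 0*-2 = 1
Writing each c_i in base p = 3:
  c_1 = 1 = 1·3^0
  c_2 = 2 = 2·3^0
  c_3 = 0
  c_4 = 2 = 2·3^0
  c_5 = 0
  c_6 = 1 = 1·3^0
Factor λ_0 = (1, 2, 0, 2, 0, 1)

((1, 2, 0, 2, 0, 1),)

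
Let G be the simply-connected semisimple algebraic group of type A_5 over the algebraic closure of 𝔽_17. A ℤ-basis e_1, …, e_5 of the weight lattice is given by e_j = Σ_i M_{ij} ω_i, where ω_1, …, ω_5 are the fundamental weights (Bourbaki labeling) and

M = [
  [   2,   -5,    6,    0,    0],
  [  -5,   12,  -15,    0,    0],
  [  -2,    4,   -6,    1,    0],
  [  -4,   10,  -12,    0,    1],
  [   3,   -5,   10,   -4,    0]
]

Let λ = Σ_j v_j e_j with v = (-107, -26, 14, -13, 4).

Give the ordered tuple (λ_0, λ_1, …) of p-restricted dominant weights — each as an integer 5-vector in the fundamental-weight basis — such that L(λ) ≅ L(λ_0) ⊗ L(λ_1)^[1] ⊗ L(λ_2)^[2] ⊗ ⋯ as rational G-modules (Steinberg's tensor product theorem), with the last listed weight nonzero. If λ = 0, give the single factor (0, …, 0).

Converting to the ω-basis (c_i = row i of M dotted with v = (-107, -26, 14, -13, 4)):
  c_1 = (2)·(-107) + (-5)·(-26) + (6)·(14) + (0)·(-13) + (0)·(4) = 0
  c_2 = (-5)·(-107) + (12)·(-26) + (-15)·(14) + (0)·(-13) + (0)·(4) = 13
  c_3 = (-2)·(-107) + (4)·(-26) + (-6)·(14) + (1)·(-13) + (0)·(4) = 13
  c_4 = (-4)·(-107) + (10)·(-26) + (-12)·(14) + (0)·(-13) + (1)·(4) = 4
  c_5 = (3)·(-107) + (-5)·(-26) + (10)·(14) + (-4)·(-13) + (0)·(4) = 1
p = 17; digits c_i = Σ_j d_{ij}·17^j, 0 ≤ d_{ij} < 17:
  c_1 = 0
  c_2 = 13 = 13·17^0
  c_3 = 13 = 13·17^0
  c_4 = 4 = 4·17^0
  c_5 = 1 = 1·17^0
Factor λ_0 = (0, 13, 13, 4, 1)

((0, 13, 13, 4, 1),)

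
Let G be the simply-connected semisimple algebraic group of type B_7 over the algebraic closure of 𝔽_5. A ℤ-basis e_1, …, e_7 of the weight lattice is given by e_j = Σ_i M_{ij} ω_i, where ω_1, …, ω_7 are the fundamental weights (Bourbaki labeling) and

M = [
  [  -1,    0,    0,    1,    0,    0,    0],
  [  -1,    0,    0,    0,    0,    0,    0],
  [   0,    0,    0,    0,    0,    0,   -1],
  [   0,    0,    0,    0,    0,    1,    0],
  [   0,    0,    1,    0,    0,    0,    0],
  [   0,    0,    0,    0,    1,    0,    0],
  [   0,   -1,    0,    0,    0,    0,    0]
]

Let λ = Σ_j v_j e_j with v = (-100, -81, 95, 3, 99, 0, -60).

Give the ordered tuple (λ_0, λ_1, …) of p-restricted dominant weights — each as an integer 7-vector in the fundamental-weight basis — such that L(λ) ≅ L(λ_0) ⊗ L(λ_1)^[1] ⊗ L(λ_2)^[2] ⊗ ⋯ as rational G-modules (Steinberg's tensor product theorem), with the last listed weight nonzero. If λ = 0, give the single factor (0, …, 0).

((3, 0, 0, 0, 0, 4, 1), (0, 0, 2, 0, 4, 4, 1), (4, 4, 2, 0, 3, 3, 3))

In the fundamental-weight basis, λ has coordinates c = M·v (v = (-100, -81, 95, 3, 99, 0, -60)):
  c_1 = (-1)·(-100) + (0)·(-81) + 0·95 + 1·3 + 0·99 + 0·0 + (0)·(-60) = 103
  c_2 = (-1)·(-100) + (0)·(-81) + 0·95 + 0·3 + 0·99 + 0·0 + (0)·(-60) = 100
  c_3 = (0)·(-100) + (0)·(-81) + 0·95 + 0·3 + 0·99 + 0·0 + (-1)·(-60) = 60
  c_4 = (0)·(-100) + (0)·(-81) + 0·95 + 0·3 + 0·99 + 1·0 + (0)·(-60) = 0
  c_5 = (0)·(-100) + (0)·(-81) + 1·95 + 0·3 + 0·99 + 0·0 + (0)·(-60) = 95
  c_6 = (0)·(-100) + (0)·(-81) + 0·95 + 0·3 + 1·99 + 0·0 + (0)·(-60) = 99
  c_7 = (0)·(-100) + (-1)·(-81) + 0·95 + 0·3 + 0·99 + 0·0 + (0)·(-60) = 81
Base-5 expansion of each c_i:
  c_1 = 103 = 3·5^0 + 0·5^1 + 4·5^2
  c_2 = 100 = 0·5^0 + 0·5^1 + 4·5^2
  c_3 = 60 = 0·5^0 + 2·5^1 + 2·5^2
  c_4 = 0
  c_5 = 95 = 0·5^0 + 4·5^1 + 3·5^2
  c_6 = 99 = 4·5^0 + 4·5^1 + 3·5^2
  c_7 = 81 = 1·5^0 + 1·5^1 + 3·5^2
λ_0 = (3, 0, 0, 0, 0, 4, 1)
λ_1 = (0, 0, 2, 0, 4, 4, 1)
λ_2 = (4, 4, 2, 0, 3, 3, 3)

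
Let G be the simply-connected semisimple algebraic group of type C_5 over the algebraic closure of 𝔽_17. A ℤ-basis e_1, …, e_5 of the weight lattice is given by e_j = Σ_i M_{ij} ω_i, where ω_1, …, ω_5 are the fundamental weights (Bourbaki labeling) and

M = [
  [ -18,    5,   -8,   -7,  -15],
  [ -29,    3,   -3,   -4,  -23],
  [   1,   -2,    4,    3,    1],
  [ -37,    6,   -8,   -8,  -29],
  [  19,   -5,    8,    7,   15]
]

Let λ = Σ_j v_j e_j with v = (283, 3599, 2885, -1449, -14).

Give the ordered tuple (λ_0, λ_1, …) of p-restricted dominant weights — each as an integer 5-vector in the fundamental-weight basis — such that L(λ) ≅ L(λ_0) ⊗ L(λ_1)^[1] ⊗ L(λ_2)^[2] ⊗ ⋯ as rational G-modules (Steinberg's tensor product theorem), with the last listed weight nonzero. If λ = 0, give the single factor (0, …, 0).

Compute c_i = Σ_j M_{ij} v_j with v = (283, 3599, 2885, -1449, -14):
  c_1 = (-18)·(283) + 5·3599 + (-8)·(2885) + (-7)·(-1449) + (-15)·(-14) = 174
  c_2 = (-29)·(283) + 3·3599 + (-3)·(2885) + (-4)·(-1449) + (-23)·(-14) = 53
  c_3 = 1·283 + (-2)·(3599) + 4·2885 + (3)·(-1449) + (1)·(-14) = 264
  c_4 = (-37)·(283) + 6·3599 + (-8)·(2885) + (-8)·(-1449) + (-29)·(-14) = 41
  c_5 = 19·283 + (-5)·(3599) + 8·2885 + (7)·(-1449) + (15)·(-14) = 109
Expand coordinatewise in base 17:
  c_1 = 174 = 4·17^0 + 10·17^1
  c_2 = 53 = 2·17^0 + 3·17^1
  c_3 = 264 = 9·17^0 + 15·17^1
  c_4 = 41 = 7·17^0 + 2·17^1
  c_5 = 109 = 7·17^0 + 6·17^1
λ_0 = (4, 2, 9, 7, 7)
λ_1 = (10, 3, 15, 2, 6)

((4, 2, 9, 7, 7), (10, 3, 15, 2, 6))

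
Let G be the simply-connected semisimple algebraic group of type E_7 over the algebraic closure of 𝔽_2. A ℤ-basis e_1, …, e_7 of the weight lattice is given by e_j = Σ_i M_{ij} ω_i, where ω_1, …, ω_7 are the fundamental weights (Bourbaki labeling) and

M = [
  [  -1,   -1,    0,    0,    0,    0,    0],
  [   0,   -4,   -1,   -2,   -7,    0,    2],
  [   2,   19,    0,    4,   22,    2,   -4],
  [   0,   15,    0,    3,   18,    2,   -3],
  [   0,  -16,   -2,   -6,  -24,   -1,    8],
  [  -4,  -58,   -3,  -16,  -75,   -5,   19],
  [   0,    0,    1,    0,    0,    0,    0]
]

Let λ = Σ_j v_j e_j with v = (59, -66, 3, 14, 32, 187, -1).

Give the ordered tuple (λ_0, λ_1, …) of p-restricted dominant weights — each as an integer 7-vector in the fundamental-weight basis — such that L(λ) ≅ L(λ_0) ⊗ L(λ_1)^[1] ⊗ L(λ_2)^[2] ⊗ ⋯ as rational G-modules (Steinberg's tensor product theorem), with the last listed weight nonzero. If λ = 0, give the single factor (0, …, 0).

((1, 1, 0, 1, 1, 1, 1), (1, 1, 1, 0, 1, 0, 1), (1, 1, 0, 1, 0, 1, 0))

Change of basis e → ω: c = M·v where v = (59, -66, 3, 14, 32, 187, -1):
  c_1 = (-1)·(59) + (-1)·(-66) + 0·3 + 0·14 + 0·32 + 0·187 + (0)·(-1) = 7
  c_2 = 0·59 + (-4)·(-66) + (-1)·(3) + (-2)·(14) + (-7)·(32) + 0·187 + (2)·(-1) = 7
  c_3 = 2·59 + (19)·(-66) + 0·3 + 4·14 + 22·32 + 2·187 + (-4)·(-1) = 2
  c_4 = 0·59 + (15)·(-66) + 0·3 + 3·14 + 18·32 + 2·187 + (-3)·(-1) = 5
  c_5 = 0·59 + (-16)·(-66) + (-2)·(3) + (-6)·(14) + (-24)·(32) + (-1)·(187) + (8)·(-1) = 3
  c_6 = (-4)·(59) + (-58)·(-66) + (-3)·(3) + (-16)·(14) + (-75)·(32) + (-5)·(187) + (19)·(-1) = 5
  c_7 = 0·59 + (0)·(-66) + 1·3 + 0·14 + 0·32 + 0·187 + (0)·(-1) = 3
Expand coordinatewise in base 2:
  c_1 = 7 = 1·2^0 + 1·2^1 + 1·2^2
  c_2 = 7 = 1·2^0 + 1·2^1 + 1·2^2
  c_3 = 2 = 0·2^0 + 1·2^1
  c_4 = 5 = 1·2^0 + 0·2^1 + 1·2^2
  c_5 = 3 = 1·2^0 + 1·2^1
  c_6 = 5 = 1·2^0 + 0·2^1 + 1·2^2
  c_7 = 3 = 1·2^0 + 1·2^1
Factor λ_0 = (1, 1, 0, 1, 1, 1, 1)
Factor λ_1 = (1, 1, 1, 0, 1, 0, 1)
Factor λ_2 = (1, 1, 0, 1, 0, 1, 0)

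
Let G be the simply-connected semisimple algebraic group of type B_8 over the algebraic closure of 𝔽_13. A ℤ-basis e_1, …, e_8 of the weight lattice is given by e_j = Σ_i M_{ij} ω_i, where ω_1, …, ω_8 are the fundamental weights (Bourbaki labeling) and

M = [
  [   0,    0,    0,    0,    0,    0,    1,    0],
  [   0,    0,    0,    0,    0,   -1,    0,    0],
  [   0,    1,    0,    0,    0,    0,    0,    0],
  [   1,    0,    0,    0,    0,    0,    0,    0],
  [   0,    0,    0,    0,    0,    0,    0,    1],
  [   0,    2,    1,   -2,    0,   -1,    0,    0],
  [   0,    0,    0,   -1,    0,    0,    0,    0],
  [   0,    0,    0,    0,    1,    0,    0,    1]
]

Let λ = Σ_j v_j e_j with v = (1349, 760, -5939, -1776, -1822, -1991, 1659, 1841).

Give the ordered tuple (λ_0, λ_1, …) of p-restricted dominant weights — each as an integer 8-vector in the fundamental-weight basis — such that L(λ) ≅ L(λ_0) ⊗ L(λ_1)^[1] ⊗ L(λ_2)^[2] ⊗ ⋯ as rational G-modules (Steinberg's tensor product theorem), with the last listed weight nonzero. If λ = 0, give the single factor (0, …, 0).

In the fundamental-weight basis, λ has coordinates c = M·v (v = (1349, 760, -5939, -1776, -1822, -1991, 1659, 1841)):
  c_1 = (0)·(1349) + (0)·(760) + (0)·(-5939) + (0)·(-1776) + (0)·(-1822) + (0)·(-1991) + (1)·(1659) + (0)·(1841) = 1659
  c_2 = (0)·(1349) + (0)·(760) + (0)·(-5939) + (0)·(-1776) + (0)·(-1822) + (-1)·(-1991) + (0)·(1659) + (0)·(1841) = 1991
  c_3 = (0)·(1349) + (1)·(760) + (0)·(-5939) + (0)·(-1776) + (0)·(-1822) + (0)·(-1991) + (0)·(1659) + (0)·(1841) = 760
  c_4 = (1)·(1349) + (0)·(760) + (0)·(-5939) + (0)·(-1776) + (0)·(-1822) + (0)·(-1991) + (0)·(1659) + (0)·(1841) = 1349
  c_5 = (0)·(1349) + (0)·(760) + (0)·(-5939) + (0)·(-1776) + (0)·(-1822) + (0)·(-1991) + (0)·(1659) + (1)·(1841) = 1841
  c_6 = (0)·(1349) + (2)·(760) + (1)·(-5939) + (-2)·(-1776) + (0)·(-1822) + (-1)·(-1991) + (0)·(1659) + (0)·(1841) = 1124
  c_7 = (0)·(1349) + (0)·(760) + (0)·(-5939) + (-1)·(-1776) + (0)·(-1822) + (0)·(-1991) + (0)·(1659) + (0)·(1841) = 1776
  c_8 = (0)·(1349) + (0)·(760) + (0)·(-5939) + (0)·(-1776) + (1)·(-1822) + (0)·(-1991) + (0)·(1659) + (1)·(1841) = 19
Base-13 expansion of each c_i:
  c_1 = 1659 = 8·13^0 + 10·13^1 + 9·13^2
  c_2 = 1991 = 2·13^0 + 10·13^1 + 11·13^2
  c_3 = 760 = 6·13^0 + 6·13^1 + 4·13^2
  c_4 = 1349 = 10·13^0 + 12·13^1 + 7·13^2
  c_5 = 1841 = 8·13^0 + 11·13^1 + 10·13^2
  c_6 = 1124 = 6·13^0 + 8·13^1 + 6·13^2
  c_7 = 1776 = 8·13^0 + 6·13^1 + 10·13^2
  c_8 = 19 = 6·13^0 + 1·13^1
p-restricted factor λ_0 = (8, 2, 6, 10, 8, 6, 8, 6)
p-restricted factor λ_1 = (10, 10, 6, 12, 11, 8, 6, 1)
p-restricted factor λ_2 = (9, 11, 4, 7, 10, 6, 10, 0)

((8, 2, 6, 10, 8, 6, 8, 6), (10, 10, 6, 12, 11, 8, 6, 1), (9, 11, 4, 7, 10, 6, 10, 0))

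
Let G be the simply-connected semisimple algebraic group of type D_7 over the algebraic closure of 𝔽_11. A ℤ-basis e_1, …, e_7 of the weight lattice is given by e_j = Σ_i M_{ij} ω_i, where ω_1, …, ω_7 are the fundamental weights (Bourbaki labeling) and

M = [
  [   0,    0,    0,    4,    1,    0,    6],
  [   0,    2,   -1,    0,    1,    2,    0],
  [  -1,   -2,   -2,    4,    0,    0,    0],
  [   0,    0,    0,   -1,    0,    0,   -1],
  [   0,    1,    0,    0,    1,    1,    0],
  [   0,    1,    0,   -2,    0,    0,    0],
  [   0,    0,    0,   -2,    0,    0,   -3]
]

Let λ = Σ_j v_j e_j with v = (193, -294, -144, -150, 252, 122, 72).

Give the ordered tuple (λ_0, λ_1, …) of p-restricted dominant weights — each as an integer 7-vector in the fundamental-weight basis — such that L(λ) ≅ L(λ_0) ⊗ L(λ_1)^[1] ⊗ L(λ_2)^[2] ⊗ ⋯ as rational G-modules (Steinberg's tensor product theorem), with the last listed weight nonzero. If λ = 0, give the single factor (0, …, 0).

Change of basis e → ω: c = M·v where v = (193, -294, -144, -150, 252, 122, 72):
  c_1 = 0·193 + (0)·(-294) + (0)·(-144) + (4)·(-150) + 1·252 + 0·122 + 6·72 = 84
  c_2 = 0·193 + (2)·(-294) + (-1)·(-144) + (0)·(-150) + 1·252 + 2·122 + 0·72 = 52
  c_3 = (-1)·(193) + (-2)·(-294) + (-2)·(-144) + (4)·(-150) + 0·252 + 0·122 + 0·72 = 83
  c_4 = 0·193 + (0)·(-294) + (0)·(-144) + (-1)·(-150) + 0·252 + 0·122 + (-1)·(72) = 78
  c_5 = 0·193 + (1)·(-294) + (0)·(-144) + (0)·(-150) + 1·252 + 1·122 + 0·72 = 80
  c_6 = 0·193 + (1)·(-294) + (0)·(-144) + (-2)·(-150) + 0·252 + 0·122 + 0·72 = 6
  c_7 = 0·193 + (0)·(-294) + (0)·(-144) + (-2)·(-150) + 0·252 + 0·122 + (-3)·(72) = 84
Writing each c_i in base p = 11:
  c_1 = 84 = 7·11^0 + 7·11^1
  c_2 = 52 = 8·11^0 + 4·11^1
  c_3 = 83 = 6·11^0 + 7·11^1
  c_4 = 78 = 1·11^0 + 7·11^1
  c_5 = 80 = 3·11^0 + 7·11^1
  c_6 = 6 = 6·11^0
  c_7 = 84 = 7·11^0 + 7·11^1
λ_0 = (7, 8, 6, 1, 3, 6, 7)
λ_1 = (7, 4, 7, 7, 7, 0, 7)

((7, 8, 6, 1, 3, 6, 7), (7, 4, 7, 7, 7, 0, 7))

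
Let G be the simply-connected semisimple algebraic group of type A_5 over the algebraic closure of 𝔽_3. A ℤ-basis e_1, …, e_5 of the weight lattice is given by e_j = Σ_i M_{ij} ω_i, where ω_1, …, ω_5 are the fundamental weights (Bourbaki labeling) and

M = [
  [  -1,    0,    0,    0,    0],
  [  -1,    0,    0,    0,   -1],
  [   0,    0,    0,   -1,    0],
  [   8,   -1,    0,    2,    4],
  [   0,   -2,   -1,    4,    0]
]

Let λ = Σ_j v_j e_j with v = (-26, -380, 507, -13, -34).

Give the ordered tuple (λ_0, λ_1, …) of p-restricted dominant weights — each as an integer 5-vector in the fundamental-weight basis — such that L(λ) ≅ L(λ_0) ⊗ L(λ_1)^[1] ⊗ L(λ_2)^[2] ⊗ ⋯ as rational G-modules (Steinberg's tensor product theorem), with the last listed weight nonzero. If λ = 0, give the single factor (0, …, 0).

Change of basis e → ω: c = M·v where v = (-26, -380, 507, -13, -34):
  c_1 = (-1)·(-26) + (0)·(-380) + (0)·(507) + (0)·(-13) + (0)·(-34) = 26
  c_2 = (-1)·(-26) + (0)·(-380) + (0)·(507) + (0)·(-13) + (-1)·(-34) = 60
  c_3 = (0)·(-26) + (0)·(-380) + (0)·(507) + (-1)·(-13) + (0)·(-34) = 13
  c_4 = (8)·(-26) + (-1)·(-380) + (0)·(507) + (2)·(-13) + (4)·(-34) = 10
  c_5 = (0)·(-26) + (-2)·(-380) + (-1)·(507) + (4)·(-13) + (0)·(-34) = 201
p = 3; digits c_i = Σ_j d_{ij}·3^j, 0 ≤ d_{ij} < 3:
  c_1 = 26 = 2·3^0 + 2·3^1 + 2·3^2
  c_2 = 60 = 0·3^0 + 2·3^1 + 0·3^2 + 2·3^3
  c_3 = 13 = 1·3^0 + 1·3^1 + 1·3^2
  c_4 = 10 = 1·3^0 + 0·3^1 + 1·3^2
  c_5 = 201 = 0·3^0 + 1·3^1 + 1·3^2 + 1·3^3 + 2·3^4
λ_0 = (2, 0, 1, 1, 0)
λ_1 = (2, 2, 1, 0, 1)
λ_2 = (2, 0, 1, 1, 1)
λ_3 = (0, 2, 0, 0, 1)
λ_4 = (0, 0, 0, 0, 2)

((2, 0, 1, 1, 0), (2, 2, 1, 0, 1), (2, 0, 1, 1, 1), (0, 2, 0, 0, 1), (0, 0, 0, 0, 2))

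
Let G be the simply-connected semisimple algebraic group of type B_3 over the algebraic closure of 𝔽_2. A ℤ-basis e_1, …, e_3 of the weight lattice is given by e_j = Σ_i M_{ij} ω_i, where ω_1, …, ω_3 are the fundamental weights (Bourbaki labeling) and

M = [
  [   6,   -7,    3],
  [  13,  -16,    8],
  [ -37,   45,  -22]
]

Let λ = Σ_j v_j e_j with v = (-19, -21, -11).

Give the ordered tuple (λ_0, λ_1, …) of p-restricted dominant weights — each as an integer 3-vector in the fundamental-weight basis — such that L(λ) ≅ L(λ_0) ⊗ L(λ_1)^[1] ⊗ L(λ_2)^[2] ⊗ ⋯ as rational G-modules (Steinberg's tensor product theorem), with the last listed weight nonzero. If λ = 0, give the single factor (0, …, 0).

Converting to the ω-basis (c_i = row i of M dotted with v = (-19, -21, -11)):
  c_1 = (6)·(-19) + (-7)·(-21) + (3)·(-11) = 0
  c_2 = (13)·(-19) + (-16)·(-21) + (8)·(-11) = 1
  c_3 = (-37)·(-19) + (45)·(-21) + (-22)·(-11) = 0
p = 2; digits c_i = Σ_j d_{ij}·2^j, 0 ≤ d_{ij} < 2:
  c_1 = 0
  c_2 = 1 = 1·2^0
  c_3 = 0
λ_0 = (0, 1, 0)

((0, 1, 0),)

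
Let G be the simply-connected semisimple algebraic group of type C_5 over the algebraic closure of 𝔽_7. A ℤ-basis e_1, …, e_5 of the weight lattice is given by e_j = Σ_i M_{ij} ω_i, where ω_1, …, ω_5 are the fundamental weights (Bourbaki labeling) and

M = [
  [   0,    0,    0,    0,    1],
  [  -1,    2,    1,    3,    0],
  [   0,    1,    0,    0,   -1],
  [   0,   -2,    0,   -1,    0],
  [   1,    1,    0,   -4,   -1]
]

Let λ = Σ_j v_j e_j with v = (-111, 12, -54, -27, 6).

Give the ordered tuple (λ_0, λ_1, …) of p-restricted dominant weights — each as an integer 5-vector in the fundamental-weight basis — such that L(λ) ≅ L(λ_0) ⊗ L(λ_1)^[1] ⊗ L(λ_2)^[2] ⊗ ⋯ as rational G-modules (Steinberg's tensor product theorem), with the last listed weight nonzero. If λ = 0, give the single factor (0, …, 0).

Change of basis e → ω: c = M·v where v = (-111, 12, -54, -27, 6):
  c_1 = (0)·(-111) + (0)·(12) + (0)·(-54) + (0)·(-27) + (1)·(6) = 6
  c_2 = (-1)·(-111) + (2)·(12) + (1)·(-54) + (3)·(-27) + (0)·(6) = 0
  c_3 = (0)·(-111) + (1)·(12) + (0)·(-54) + (0)·(-27) + (-1)·(6) = 6
  c_4 = (0)·(-111) + (-2)·(12) + (0)·(-54) + (-1)·(-27) + (0)·(6) = 3
  c_5 = (1)·(-111) + (1)·(12) + (0)·(-54) + (-4)·(-27) + (-1)·(6) = 3
Expand coordinatewise in base 7:
  c_1 = 6 = 6·7^0
  c_2 = 0
  c_3 = 6 = 6·7^0
  c_4 = 3 = 3·7^0
  c_5 = 3 = 3·7^0
p-restricted factor λ_0 = (6, 0, 6, 3, 3)

((6, 0, 6, 3, 3),)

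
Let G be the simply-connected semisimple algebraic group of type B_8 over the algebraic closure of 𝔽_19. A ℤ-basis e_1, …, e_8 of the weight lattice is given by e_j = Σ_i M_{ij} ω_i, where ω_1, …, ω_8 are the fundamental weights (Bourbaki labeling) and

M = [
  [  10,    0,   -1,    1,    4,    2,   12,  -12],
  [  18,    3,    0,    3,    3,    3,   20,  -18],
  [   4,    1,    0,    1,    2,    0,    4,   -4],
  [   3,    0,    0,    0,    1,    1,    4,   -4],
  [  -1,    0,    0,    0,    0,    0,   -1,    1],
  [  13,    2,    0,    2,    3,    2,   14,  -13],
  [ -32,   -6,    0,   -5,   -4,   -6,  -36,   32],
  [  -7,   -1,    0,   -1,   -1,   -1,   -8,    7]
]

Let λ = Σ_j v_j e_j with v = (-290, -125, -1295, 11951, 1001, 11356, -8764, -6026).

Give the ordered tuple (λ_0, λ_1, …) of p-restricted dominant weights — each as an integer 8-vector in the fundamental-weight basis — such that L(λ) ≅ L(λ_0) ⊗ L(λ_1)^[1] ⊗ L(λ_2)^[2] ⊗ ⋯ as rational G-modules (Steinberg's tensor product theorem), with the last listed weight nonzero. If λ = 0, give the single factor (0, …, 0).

Converting to the ω-basis (c_i = row i of M dotted with v = (-290, -125, -1295, 11951, 1001, 11356, -8764, -6026)):
  c_1 = 10*-290 + 0*-125 + -1*-1295 + 1*11951 + 4*1001 + 2*11356 + 12*-8764 + -12*-6026 = 4206
  c_2 = 18*-290 + 3*-125 + 0*-1295 + 3*11951 + 3*1001 + 3*11356 + 20*-8764 + -18*-6026 = 517
  c_3 = 4*-290 + 1*-125 + 0*-1295 + 1*11951 + 2*1001 + 0*11356 + 4*-8764 + -4*-6026 = 1716
  c_4 = 3*-290 + 0*-125 + 0*-1295 + 0*11951 + 1*1001 + 1*11356 + 4*-8764 + -4*-6026 = 535
  c_5 = -1*-290 + 0*-125 + 0*-1295 + 0*11951 + 0*1001 + 0*11356 + -1*-8764 + 1*-6026 = 3028
  c_6 = 13*-290 + 2*-125 + 0*-1295 + 2*11951 + 3*1001 + 2*11356 + 14*-8764 + -13*-6026 = 1239
  c_7 = -32*-290 + -6*-125 + 0*-1295 + -5*11951 + -4*1001 + -6*11356 + -36*-8764 + 32*-6026 = 807
  c_8 = -7*-290 + -1*-125 + 0*-1295 + -1*11951 + -1*1001 + -1*11356 + -8*-8764 + 7*-6026 = 5777
Expand coordinatewise in base 19:
  c_1 = 4206 = 7·19^0 + 12·19^1 + 11·19^2
  c_2 = 517 = 4·19^0 + 8·19^1 + 1·19^2
  c_3 = 1716 = 6·19^0 + 14·19^1 + 4·19^2
  c_4 = 535 = 3·19^0 + 9·19^1 + 1·19^2
  c_5 = 3028 = 7·19^0 + 7·19^1 + 8·19^2
  c_6 = 1239 = 4·19^0 + 8·19^1 + 3·19^2
  c_7 = 807 = 9·19^0 + 4·19^1 + 2·19^2
  c_8 = 5777 = 1·19^0 + 0·19^1 + 16·19^2
p-restricted factor λ_0 = (7, 4, 6, 3, 7, 4, 9, 1)
p-restricted factor λ_1 = (12, 8, 14, 9, 7, 8, 4, 0)
p-restricted factor λ_2 = (11, 1, 4, 1, 8, 3, 2, 16)

((7, 4, 6, 3, 7, 4, 9, 1), (12, 8, 14, 9, 7, 8, 4, 0), (11, 1, 4, 1, 8, 3, 2, 16))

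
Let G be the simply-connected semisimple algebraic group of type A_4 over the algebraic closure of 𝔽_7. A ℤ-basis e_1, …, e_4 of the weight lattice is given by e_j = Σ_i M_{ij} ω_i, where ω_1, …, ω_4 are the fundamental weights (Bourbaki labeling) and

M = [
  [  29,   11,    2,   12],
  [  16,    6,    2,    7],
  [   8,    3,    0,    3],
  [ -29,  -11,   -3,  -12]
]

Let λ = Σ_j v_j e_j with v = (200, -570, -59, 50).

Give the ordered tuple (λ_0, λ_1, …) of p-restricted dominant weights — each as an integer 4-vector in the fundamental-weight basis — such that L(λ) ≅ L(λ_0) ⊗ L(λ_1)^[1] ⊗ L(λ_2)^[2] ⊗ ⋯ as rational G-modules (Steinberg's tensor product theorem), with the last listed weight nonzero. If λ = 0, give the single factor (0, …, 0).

Converting to the ω-basis (c_i = row i of M dotted with v = (200, -570, -59, 50)):
  c_1 = 29·200 + (11)·(-570) + (2)·(-59) + 12·50 = 12
  c_2 = 16·200 + (6)·(-570) + (2)·(-59) + 7·50 = 12
  c_3 = 8·200 + (3)·(-570) + (0)·(-59) + 3·50 = 40
  c_4 = (-29)·(200) + (-11)·(-570) + (-3)·(-59) + (-12)·(50) = 47
Writing each c_i in base p = 7:
  c_1 = 12 = 5·7^0 + 1·7^1
  c_2 = 12 = 5·7^0 + 1·7^1
  c_3 = 40 = 5·7^0 + 5·7^1
  c_4 = 47 = 5·7^0 + 6·7^1
λ_0 = (5, 5, 5, 5)
λ_1 = (1, 1, 5, 6)

((5, 5, 5, 5), (1, 1, 5, 6))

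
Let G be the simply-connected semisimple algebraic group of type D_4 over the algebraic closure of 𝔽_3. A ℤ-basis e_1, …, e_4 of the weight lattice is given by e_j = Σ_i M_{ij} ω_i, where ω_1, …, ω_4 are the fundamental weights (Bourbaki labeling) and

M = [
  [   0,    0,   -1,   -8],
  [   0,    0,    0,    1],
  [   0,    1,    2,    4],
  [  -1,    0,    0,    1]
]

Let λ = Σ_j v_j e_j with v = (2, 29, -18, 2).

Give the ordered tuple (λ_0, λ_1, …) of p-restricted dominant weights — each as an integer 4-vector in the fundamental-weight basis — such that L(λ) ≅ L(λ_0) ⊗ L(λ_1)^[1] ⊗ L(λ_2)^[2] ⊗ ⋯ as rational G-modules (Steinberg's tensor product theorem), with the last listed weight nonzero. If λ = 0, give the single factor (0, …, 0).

ω-coordinates c = M·v, v = (2, 29, -18, 2):
  c_1 = 0*2 + 0*29 + -1*-18 + -8*2 = 2
  c_2 = 0*2 + 0*29 + 0*-18 + 1*2 = 2
  c_3 = 0*2 + 1*29 + 2*-18 + 4*2 = 1
  c_4 = -1*2 + 0*29 + 0*-18 + 1*2 = 0
Base-3 expansion of each c_i:
  c_1 = 2 = 2·3^0
  c_2 = 2 = 2·3^0
  c_3 = 1 = 1·3^0
  c_4 = 0
Factor λ_0 = (2, 2, 1, 0)

((2, 2, 1, 0),)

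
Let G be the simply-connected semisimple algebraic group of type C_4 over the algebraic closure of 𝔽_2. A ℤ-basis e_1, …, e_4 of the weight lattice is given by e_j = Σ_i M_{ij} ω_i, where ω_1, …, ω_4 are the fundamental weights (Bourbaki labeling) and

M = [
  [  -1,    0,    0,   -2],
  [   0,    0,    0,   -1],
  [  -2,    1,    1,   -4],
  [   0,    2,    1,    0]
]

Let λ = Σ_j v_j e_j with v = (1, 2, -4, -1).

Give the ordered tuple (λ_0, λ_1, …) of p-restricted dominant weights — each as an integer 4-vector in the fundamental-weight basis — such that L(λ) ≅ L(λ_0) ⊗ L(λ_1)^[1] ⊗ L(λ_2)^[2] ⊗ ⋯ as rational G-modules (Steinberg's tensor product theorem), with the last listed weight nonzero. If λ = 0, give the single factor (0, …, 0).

ω-coordinates c = M·v, v = (1, 2, -4, -1):
  c_1 = -1*1 + 0*2 + 0*-4 + -2*-1 = 1
  c_2 = 0*1 + 0*2 + 0*-4 + -1*-1 = 1
  c_3 = -2*1 + 1*2 + 1*-4 + -4*-1 = 0
  c_4 = 0*1 + 2*2 + 1*-4 + 0*-1 = 0
p = 2; digits c_i = Σ_j d_{ij}·2^j, 0 ≤ d_{ij} < 2:
  c_1 = 1 = 1·2^0
  c_2 = 1 = 1·2^0
  c_3 = 0
  c_4 = 0
p-restricted factor λ_0 = (1, 1, 0, 0)

((1, 1, 0, 0),)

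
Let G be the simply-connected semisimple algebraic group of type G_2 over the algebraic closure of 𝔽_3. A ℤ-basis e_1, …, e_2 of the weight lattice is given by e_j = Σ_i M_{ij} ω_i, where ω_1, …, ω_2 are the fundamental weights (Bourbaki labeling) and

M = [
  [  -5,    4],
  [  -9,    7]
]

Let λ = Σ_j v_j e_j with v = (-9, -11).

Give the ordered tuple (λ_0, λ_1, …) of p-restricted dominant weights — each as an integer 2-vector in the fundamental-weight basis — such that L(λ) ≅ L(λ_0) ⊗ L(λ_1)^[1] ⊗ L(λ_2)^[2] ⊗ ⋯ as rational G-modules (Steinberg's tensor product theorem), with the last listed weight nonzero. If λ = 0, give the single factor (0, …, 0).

((1, 1), (0, 1))

ω-coordinates c = M·v, v = (-9, -11):
  c_1 = -5*-9 + 4*-11 = 1
  c_2 = -9*-9 + 7*-11 = 4
Writing each c_i in base p = 3:
  c_1 = 1 = 1·3^0
  c_2 = 4 = 1·3^0 + 1·3^1
p-restricted factor λ_0 = (1, 1)
p-restricted factor λ_1 = (0, 1)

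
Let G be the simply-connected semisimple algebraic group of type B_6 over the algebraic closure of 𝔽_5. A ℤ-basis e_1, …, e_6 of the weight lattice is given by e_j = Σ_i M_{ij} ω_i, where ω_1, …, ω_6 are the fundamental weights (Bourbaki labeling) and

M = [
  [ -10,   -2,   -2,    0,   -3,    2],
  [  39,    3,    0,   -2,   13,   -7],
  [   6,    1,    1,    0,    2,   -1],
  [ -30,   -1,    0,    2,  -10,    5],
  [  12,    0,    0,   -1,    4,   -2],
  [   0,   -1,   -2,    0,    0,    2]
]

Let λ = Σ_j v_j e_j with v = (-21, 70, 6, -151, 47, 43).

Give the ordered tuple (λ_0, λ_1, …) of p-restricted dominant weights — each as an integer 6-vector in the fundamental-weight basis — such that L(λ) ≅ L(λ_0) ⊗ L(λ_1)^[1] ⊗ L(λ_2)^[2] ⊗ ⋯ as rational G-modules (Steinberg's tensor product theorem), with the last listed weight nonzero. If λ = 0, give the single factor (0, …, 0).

ω-coordinates c = M·v, v = (-21, 70, 6, -151, 47, 43):
  c_1 = (-10)·(-21) + (-2)·(70) + (-2)·(6) + (0)·(-151) + (-3)·(47) + (2)·(43) = 3
  c_2 = (39)·(-21) + (3)·(70) + (0)·(6) + (-2)·(-151) + (13)·(47) + (-7)·(43) = 3
  c_3 = (6)·(-21) + (1)·(70) + (1)·(6) + (0)·(-151) + (2)·(47) + (-1)·(43) = 1
  c_4 = (-30)·(-21) + (-1)·(70) + (0)·(6) + (2)·(-151) + (-10)·(47) + (5)·(43) = 3
  c_5 = (12)·(-21) + (0)·(70) + (0)·(6) + (-1)·(-151) + (4)·(47) + (-2)·(43) = 1
  c_6 = (0)·(-21) + (-1)·(70) + (-2)·(6) + (0)·(-151) + (0)·(47) + (2)·(43) = 4
Base-5 expansion of each c_i:
  c_1 = 3 = 3·5^0
  c_2 = 3 = 3·5^0
  c_3 = 1 = 1·5^0
  c_4 = 3 = 3·5^0
  c_5 = 1 = 1·5^0
  c_6 = 4 = 4·5^0
Factor λ_0 = (3, 3, 1, 3, 1, 4)

((3, 3, 1, 3, 1, 4),)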